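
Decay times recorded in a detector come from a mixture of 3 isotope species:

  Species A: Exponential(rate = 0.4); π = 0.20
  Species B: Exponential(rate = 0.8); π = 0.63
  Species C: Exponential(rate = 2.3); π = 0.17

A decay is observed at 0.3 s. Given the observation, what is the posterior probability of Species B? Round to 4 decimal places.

P(component k | x) = P(Z=k)·f_k(x) / marginal(x), where marginal(x) = Σ_j P(Z=j)·f_j(x).
Evaluate each component's likelihood at the observed value:
  f_A = 0.4·e^(−0.4·0.3) = 0.4·e^(−0.1200) = 0.354768
  f_B = 0.8·e^(−0.8·0.3) = 0.8·e^(−0.2400) = 0.629302
  f_C = 2.3·e^(−2.3·0.3) = 2.3·e^(−0.6900) = 1.15362
Prior × likelihood for each component:
  P(Z=A)·f_A = 0.20 × 0.354768 = 0.0709536
  P(Z=B)·f_B = 0.63 × 0.629302 = 0.39646
  P(Z=C)·f_C = 0.17 × 1.15362 = 0.196116
Marginal: 0.0709536 + 0.39646 + 0.196116 = 0.66353
So the posterior for Species B is 0.39646 / 0.66353 ≈ 0.5975.

0.5975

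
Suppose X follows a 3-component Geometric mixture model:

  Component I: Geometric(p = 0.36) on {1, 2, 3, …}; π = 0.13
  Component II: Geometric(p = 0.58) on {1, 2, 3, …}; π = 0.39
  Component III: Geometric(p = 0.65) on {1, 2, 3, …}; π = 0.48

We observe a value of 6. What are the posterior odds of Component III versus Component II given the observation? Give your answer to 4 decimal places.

0.5543

Since P(k|x) ∝ w_k f_k(x), the posterior odds are w_i f_i(x) / (w_j f_j(x)).
Component likelihoods at x = 6:
  f_I = 0.0386547
  f_II = 0.00758009
  f_III = 0.00341392
Odds = (0.48/0.39) × (0.00341392/0.00758009) = 1.23077 × 0.45038 ≈ 0.5543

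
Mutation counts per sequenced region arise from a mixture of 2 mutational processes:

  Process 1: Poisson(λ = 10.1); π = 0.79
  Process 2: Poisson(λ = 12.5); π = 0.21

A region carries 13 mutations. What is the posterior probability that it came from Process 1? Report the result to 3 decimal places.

Apply Bayes' rule: the posterior for each component is proportional to its prior times its likelihood at x.
Component likelihoods at x = 13 mutations:
  f_1 = 0.0750798
  f_2 = 0.10886
Weight by the priors:
  π_1·f_1 = 0.79 × 0.0750798 = 0.0593131
  π_2·f_2 = 0.21 × 0.10886 = 0.0228606
Denominator: 0.0593131 + 0.0228606 = 0.0821737
Responsibility of Process 1: 0.0593131 / 0.0821737 ≈ 0.722

0.722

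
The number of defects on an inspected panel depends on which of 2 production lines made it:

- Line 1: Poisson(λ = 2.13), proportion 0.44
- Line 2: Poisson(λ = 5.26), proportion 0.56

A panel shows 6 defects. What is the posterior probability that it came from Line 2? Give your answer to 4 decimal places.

0.9266

Apply Bayes' rule: the posterior for each component is proportional to its prior times its likelihood at x.
Poisson probabilities:
  f_1 = 0.0154134
  f_2 = 0.152825
Prior × likelihood for each component:
  w_1·f_1 = 0.44 × 0.0154134 = 0.00678189
  w_2·f_2 = 0.56 × 0.152825 = 0.0855817
Denominator: 0.00678189 + 0.0855817 = 0.0923636
Responsibility of Line 2: 0.0855817 / 0.0923636 ≈ 0.9266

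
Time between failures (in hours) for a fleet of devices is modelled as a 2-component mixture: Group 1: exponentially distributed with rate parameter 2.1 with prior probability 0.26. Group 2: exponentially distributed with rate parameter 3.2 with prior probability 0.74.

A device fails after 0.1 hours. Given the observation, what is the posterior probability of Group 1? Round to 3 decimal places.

0.205

By Bayes' theorem, P(k | x) = π_k f_k(x) / Σ_j π_j f_j(x).
Component likelihoods at x = 0.1 hours:
  L_1 = 1.70223
  L_2 = 2.32368
Prior × likelihood for each component:
  π_1·L_1 = 0.26 × 1.70223 = 0.442579
  π_2·L_2 = 0.74 × 2.32368 = 1.71952
Normaliser: 0.442579 + 1.71952 = 2.1621
P(Group 1 | the observation) = 0.442579 / 2.1621 ≈ 0.205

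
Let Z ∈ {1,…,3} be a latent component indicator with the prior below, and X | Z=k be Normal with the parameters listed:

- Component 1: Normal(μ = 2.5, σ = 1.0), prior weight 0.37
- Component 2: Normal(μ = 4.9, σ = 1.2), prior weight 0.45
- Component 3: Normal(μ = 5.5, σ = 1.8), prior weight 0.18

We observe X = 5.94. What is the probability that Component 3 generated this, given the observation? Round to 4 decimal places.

0.2729

Apply Bayes' rule: the posterior for each component is proportional to its prior times its likelihood at x.
Evaluate each component's likelihood at the observed value:
  f_1 = (1/(1.0·√(2π)))·exp(−(5.94−2.5)²/(2·1.0²)) = 0.398942·exp(-5.91680) = 0.00107467
  f_2 = (1/(1.2·√(2π)))·exp(−(5.94−4.9)²/(2·1.2²)) = 0.332452·exp(-0.37556) = 0.228364
  f_3 = (1/(1.8·√(2π)))·exp(−(5.94−5.5)²/(2·1.8²)) = 0.221635·exp(-0.02988) = 0.215111
Weight by the priors:
  w_1·f_1 = 0.37 × 0.00107467 = 0.000397629
  w_2·f_2 = 0.45 × 0.228364 = 0.102764
  w_3·f_3 = 0.18 × 0.215111 = 0.03872
Sum: 0.000397629 + 0.102764 + 0.03872 = 0.141881
P(Component 3 | x) = 0.03872 / 0.141881 ≈ 0.2729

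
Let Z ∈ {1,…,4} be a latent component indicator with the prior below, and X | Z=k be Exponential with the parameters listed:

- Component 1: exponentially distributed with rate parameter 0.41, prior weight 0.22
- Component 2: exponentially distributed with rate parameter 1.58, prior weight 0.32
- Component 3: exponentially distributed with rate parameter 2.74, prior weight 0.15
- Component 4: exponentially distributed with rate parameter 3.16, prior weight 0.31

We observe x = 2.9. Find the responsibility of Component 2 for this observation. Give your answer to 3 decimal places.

Posterior ∝ prior × likelihood, so P(k | x) ∝ P(Z=k) f_k(x); normalise over all components.
Component likelihoods at x = 2.9:
  L_1 = 0.41·e^(−0.41·2.9) = 0.41·e^(−1.1890) = 0.124856
  L_2 = 1.58·e^(−1.58·2.9) = 1.58·e^(−4.5820) = 0.0161704
  L_3 = 2.74·e^(−2.74·2.9) = 2.74·e^(−7.9460) = 0.000970167
  L_4 = 3.16·e^(−3.16·2.9) = 3.16·e^(−9.1640) = 0.000330988
Multiply by the mixture weights:
  P(Z=1)·L_1 = 0.22 × 0.124856 = 0.0274682
  P(Z=2)·L_2 = 0.32 × 0.0161704 = 0.00517452
  P(Z=3)·L_3 = 0.15 × 0.000970167 = 0.000145525
  P(Z=4)·L_4 = 0.31 × 0.000330988 = 0.000102606
Evidence: 0.0274682 + 0.00517452 + 0.000145525 + 0.000102606 = 0.0328909
P(Component 2 | data) ≈ 0.157

0.157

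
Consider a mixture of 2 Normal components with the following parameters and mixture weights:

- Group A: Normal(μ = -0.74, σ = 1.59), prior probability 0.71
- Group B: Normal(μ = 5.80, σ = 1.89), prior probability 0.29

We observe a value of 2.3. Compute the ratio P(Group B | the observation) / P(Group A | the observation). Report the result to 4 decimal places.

0.3848

Posterior odds = (π_i f_i(x)) / (π_j f_j(x)); the normalising sum cancels.
Component likelihoods at x = 2.3:
  f_A = (1/(1.59·√(2π)))·exp(−(2.3−-0.74)²/(2·1.59²)) = 0.250907·exp(-1.82778) = 0.0403385
  f_B = (1/(1.89·√(2π)))·exp(−(2.3−5.80)²/(2·1.89²)) = 0.211081·exp(-1.71468) = 0.0379991
0.0110197 / 0.0286404 ≈ 0.3848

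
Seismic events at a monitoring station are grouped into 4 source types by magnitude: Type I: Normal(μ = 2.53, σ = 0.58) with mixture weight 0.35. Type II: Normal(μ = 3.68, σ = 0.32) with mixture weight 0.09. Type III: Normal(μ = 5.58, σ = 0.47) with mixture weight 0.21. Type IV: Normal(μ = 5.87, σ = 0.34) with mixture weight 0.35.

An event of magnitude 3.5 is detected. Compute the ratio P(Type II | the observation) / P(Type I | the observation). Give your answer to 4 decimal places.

The posterior odds equal the prior odds times the likelihood ratio: (π_i/π_j)·(f_i(x)/f_j(x)).
Evaluate each component's likelihood at the observed value:
  f_I = (1/(0.58·√(2π)))·exp(−(3.5−2.53)²/(2·0.58²)) = 0.687832·exp(-1.39848) = 0.169875
  f_II = (1/(0.32·√(2π)))·exp(−(3.5−3.68)²/(2·0.32²)) = 1.246695·exp(-0.15820) = 1.06427
  f_III = (1/(0.47·√(2π)))·exp(−(3.5−5.58)²/(2·0.47²)) = 0.848813·exp(-9.79267) = 4.74145e-05
  f_IV = (1/(0.34·√(2π)))·exp(−(3.5−5.87)²/(2·0.34²)) = 1.173360·exp(-24.29455) = 3.29945e-11
0.0957846 / 0.0594561 ≈ 1.6110

1.6110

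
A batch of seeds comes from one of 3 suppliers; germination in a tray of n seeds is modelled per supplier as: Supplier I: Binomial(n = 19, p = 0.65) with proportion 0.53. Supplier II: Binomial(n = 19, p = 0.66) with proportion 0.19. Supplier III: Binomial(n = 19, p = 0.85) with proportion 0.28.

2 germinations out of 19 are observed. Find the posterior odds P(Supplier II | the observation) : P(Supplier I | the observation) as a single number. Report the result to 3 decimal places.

Only the two components matter; the odds are (π_i f_i(x)) / (π_j f_j(x)).
Component likelihoods at x = 2 germinations out of 19:
  p_I = 1.28227e-06
  p_II = 8.07654e-07
  p_III = 1.21727e-12
Posterior odds = (π_II·p_II) / (π_I·p_I) = (0.19·8.07654e-07) / (0.53·1.28227e-06) = 1.53454e-07 / 6.79603e-07 ≈ 0.226

0.226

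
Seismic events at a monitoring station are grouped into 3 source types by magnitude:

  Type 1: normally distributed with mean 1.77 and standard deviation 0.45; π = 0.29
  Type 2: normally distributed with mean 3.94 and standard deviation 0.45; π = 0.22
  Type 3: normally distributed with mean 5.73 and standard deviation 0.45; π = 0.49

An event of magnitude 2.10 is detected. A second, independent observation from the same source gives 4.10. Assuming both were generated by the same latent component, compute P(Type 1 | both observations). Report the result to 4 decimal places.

P(component k | x) = P(Z=k)·f_k(x) / marginal(x), where marginal(x) = Σ_j P(Z=j)·f_j(x).
Since both observations come from the same component, the likelihood for component k is f_k(x₁)·f_k(x₂).
  p_1 = [0.677518] × [1.33695e-06] = 9.05805e-07
  p_2 = [0.000207592] × [0.832235] = 0.000172765
  p_3 = [6.57181e-15] × [0.00125493] = 8.24715e-18
Multiply by the mixture weights:
  P(Z=1)·p_1 = 0.29 × 9.05805e-07 = 2.62683e-07
  P(Z=2)·p_2 = 0.22 × 0.000172765 = 3.80083e-05
  P(Z=3)·p_3 = 0.49 × 8.24715e-18 = 4.0411e-18
Evidence: 2.62683e-07 + 3.80083e-05 + 4.0411e-18 = 3.8271e-05
P(Type 1 | x) ≈ 0.0069

0.0069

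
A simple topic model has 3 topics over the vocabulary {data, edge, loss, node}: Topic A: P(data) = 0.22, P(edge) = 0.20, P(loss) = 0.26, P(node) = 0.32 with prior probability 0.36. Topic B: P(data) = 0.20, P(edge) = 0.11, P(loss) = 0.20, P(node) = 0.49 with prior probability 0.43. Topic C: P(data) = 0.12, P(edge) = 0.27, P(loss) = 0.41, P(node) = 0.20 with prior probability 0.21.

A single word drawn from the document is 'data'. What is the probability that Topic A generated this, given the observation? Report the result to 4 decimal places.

By Bayes' theorem, P(k | x) = w_k f_k(x) / Σ_j w_j f_j(x).
Evaluate each component's likelihood at the observed value:
  p_A = 0.22
  p_B = 0.2
  p_C = 0.12
Weight by the priors:
  w_A·p_A = 0.36 × 0.22 = 0.0792
  w_B·p_B = 0.43 × 0.2 = 0.086
  w_C·p_C = 0.21 × 0.12 = 0.0252
Sum: 0.0792 + 0.086 + 0.0252 = 0.1904
P(Topic A | the observation) = 0.0792 / 0.1904 ≈ 0.4160

0.4160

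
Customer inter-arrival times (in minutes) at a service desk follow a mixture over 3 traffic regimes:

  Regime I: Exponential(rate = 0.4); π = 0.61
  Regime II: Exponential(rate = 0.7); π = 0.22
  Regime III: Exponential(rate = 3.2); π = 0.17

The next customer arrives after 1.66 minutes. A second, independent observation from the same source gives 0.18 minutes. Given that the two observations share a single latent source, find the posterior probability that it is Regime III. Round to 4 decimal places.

0.0594

Posterior ∝ prior × likelihood, so P(k | x) ∝ π_k f_k(x); normalise over all components.
Since both observations come from the same component, the likelihood for component k is f_k(x₁)·f_k(x₂).
  f_I = [0.4·e^(−0.4·1.66) = 0.4·e^(−0.6640) = 0.205915] × [0.372212] = 0.0766442
  f_II = [0.7·e^(−0.7·1.66) = 0.7·e^(−1.1620) = 0.219002] × [0.61713] = 0.135153
  f_III = [3.2·e^(−3.2·1.66) = 3.2·e^(−5.3120) = 0.0157826] × [1.79886] = 0.0283906
Prior × likelihood for each component:
  π_I·f_I = 0.61 × 0.0766442 = 0.046753
  π_II·f_II = 0.22 × 0.135153 = 0.0297336
  π_III·f_III = 0.17 × 0.0283906 = 0.0048264
Normaliser: 0.046753 + 0.0297336 + 0.0048264 = 0.081313
Responsibility of Regime III: 0.0048264 / 0.081313 ≈ 0.0594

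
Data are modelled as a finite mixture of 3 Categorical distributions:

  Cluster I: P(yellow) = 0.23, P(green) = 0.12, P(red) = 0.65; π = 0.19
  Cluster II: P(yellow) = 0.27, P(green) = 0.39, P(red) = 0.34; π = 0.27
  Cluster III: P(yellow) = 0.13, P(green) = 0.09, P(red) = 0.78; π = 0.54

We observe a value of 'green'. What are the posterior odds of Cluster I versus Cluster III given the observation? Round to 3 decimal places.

Only the two components matter; the odds are (w_i f_i(x)) / (w_j f_j(x)).
Evaluate each component's likelihood at the observed value:
  f_I = 0.12
  f_II = 0.39
  f_III = 0.09
Odds = (0.19/0.54) × (0.12/0.09) = 0.351852 × 1.33333 ≈ 0.469

0.469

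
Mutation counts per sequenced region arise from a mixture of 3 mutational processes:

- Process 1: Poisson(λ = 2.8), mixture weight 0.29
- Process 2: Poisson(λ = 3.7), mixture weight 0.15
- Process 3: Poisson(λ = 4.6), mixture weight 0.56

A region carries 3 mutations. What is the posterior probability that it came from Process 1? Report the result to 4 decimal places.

0.3448

Posterior ∝ prior × likelihood, so P(k | x) ∝ P(Z=k) f_k(x); normalise over all components.
Evaluate each component's likelihood at the observed value:
  L_1 = e^(−2.8)·2.8^3/3! = 0.222484
  L_2 = e^(−3.7)·3.7^3/3! = 0.20872
  L_3 = e^(−4.6)·4.6^3/3! = 0.163068
Multiply by the mixture weights:
  P(Z=1)·L_1 = 0.29 × 0.222484 = 0.0645203
  P(Z=2)·L_2 = 0.15 × 0.20872 = 0.031308
  P(Z=3)·L_3 = 0.56 × 0.163068 = 0.0913178
Evidence: 0.0645203 + 0.031308 + 0.0913178 = 0.187146
So the posterior for Process 1 is 0.0645203 / 0.187146 ≈ 0.3448.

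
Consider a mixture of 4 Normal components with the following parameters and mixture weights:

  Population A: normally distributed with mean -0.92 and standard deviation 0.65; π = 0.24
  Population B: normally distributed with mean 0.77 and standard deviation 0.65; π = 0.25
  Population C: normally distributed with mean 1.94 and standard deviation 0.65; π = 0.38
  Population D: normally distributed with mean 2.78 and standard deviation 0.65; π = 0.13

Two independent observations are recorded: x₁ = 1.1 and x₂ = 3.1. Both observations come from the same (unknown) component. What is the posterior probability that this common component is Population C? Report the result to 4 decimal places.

Posterior ∝ prior × likelihood, so P(k | x) ∝ π_k f_k(x); normalise over all components.
Since both observations come from the same component, the likelihood for component k is f_k(x₁)·f_k(x₂).
  f_A = [(1/(0.65·√(2π)))·exp(−(1.1−-0.92)²/(2·0.65²)) = 0.613757·exp(-4.82888) = 0.0049073] × [3.0355e-09] = 1.48961e-11
  f_B = [(1/(0.65·√(2π)))·exp(−(1.1−0.77)²/(2·0.65²)) = 0.613757·exp(-0.12888) = 0.539544] × [0.000994879] = 0.000536781
  f_C = [(1/(0.65·√(2π)))·exp(−(1.1−1.94)²/(2·0.65²)) = 0.613757·exp(-0.83503) = 0.266286] × [0.124858] = 0.0332478
  f_D = [(1/(0.65·√(2π)))·exp(−(1.1−2.78)²/(2·0.65²)) = 0.613757·exp(-3.34012) = 0.0217471] × [0.54371] = 0.0118241
Multiply by the mixture weights:
  π_A·f_A = 0.24 × 1.48961e-11 = 3.57507e-12
  π_B·f_B = 0.25 × 0.000536781 = 0.000134195
  π_C·f_C = 0.38 × 0.0332478 = 0.0126342
  π_D·f_D = 0.13 × 0.0118241 = 0.00153714
Sum: 3.57507e-12 + 0.000134195 + 0.0126342 + 0.00153714 = 0.0143055
Responsibility of Population C: 0.0126342 / 0.0143055 ≈ 0.8832

0.8832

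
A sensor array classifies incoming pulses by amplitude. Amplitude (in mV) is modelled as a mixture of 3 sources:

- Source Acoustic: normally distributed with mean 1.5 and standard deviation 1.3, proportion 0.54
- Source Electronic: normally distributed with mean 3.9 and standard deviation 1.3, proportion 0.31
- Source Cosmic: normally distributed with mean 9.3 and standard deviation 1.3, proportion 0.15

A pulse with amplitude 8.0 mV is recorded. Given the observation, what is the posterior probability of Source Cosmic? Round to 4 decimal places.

0.9769

P(component k | x) = w_k·f_k(x) / marginal(x), where marginal(x) = Σ_j w_j·f_j(x).
Evaluate each component's likelihood at the observed value:
  f_Acoustic = (1/(1.3·√(2π)))·exp(−(8.0−1.5)²/(2·1.3²)) = 0.306879·exp(-12.50000) = 1.14363e-06
  f_Electronic = (1/(1.3·√(2π)))·exp(−(8.0−3.9)²/(2·1.3²)) = 0.306879·exp(-4.97337) = 0.00212353
  f_Cosmic = (1/(1.3·√(2π)))·exp(−(8.0−9.3)²/(2·1.3²)) = 0.306879·exp(-0.50000) = 0.186131
Prior × likelihood for each component:
  w_Acoustic·f_Acoustic = 0.54 × 1.14363e-06 = 6.1756e-07
  w_Electronic·f_Electronic = 0.31 × 0.00212353 = 0.000658294
  w_Cosmic·f_Cosmic = 0.15 × 0.186131 = 0.0279197
Marginal: 6.1756e-07 + 0.000658294 + 0.0279197 = 0.0285786
P(Source Cosmic | x) = 0.0279197 / 0.0285786 ≈ 0.9769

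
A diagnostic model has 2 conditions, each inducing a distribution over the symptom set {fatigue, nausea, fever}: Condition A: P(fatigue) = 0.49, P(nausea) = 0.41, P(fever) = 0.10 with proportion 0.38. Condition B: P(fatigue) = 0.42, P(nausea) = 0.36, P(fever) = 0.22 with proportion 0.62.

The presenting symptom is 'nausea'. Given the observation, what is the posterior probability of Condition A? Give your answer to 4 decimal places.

By Bayes' theorem, P(k | x) = P(Z=k) f_k(x) / Σ_j P(Z=j) f_j(x).
Component likelihoods at x = 'nausea':
  L_A = P(nausea | comp) = 0.41
  L_B = P(nausea | comp) = 0.36
Prior × likelihood for each component:
  P(Z=A)·L_A = 0.38 × 0.41 = 0.1558
  P(Z=B)·L_B = 0.62 × 0.36 = 0.2232
Sum: 0.1558 + 0.2232 = 0.379
P(Condition A | data) = 0.1558 / 0.379 ≈ 0.4111

0.4111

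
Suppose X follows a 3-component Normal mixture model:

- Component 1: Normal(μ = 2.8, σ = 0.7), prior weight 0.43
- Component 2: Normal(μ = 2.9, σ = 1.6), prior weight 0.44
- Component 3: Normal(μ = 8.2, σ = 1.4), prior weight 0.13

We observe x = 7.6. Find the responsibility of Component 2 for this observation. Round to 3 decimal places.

0.042

P(component k | x) = π_k·f_k(x) / marginal(x), where marginal(x) = Σ_j π_j·f_j(x).
Component likelihoods at x = 7.6:
  f_1 = 3.51124e-11
  f_2 = 0.00333462
  f_3 = 0.259955
Prior × likelihood for each component:
  π_1·f_1 = 0.43 × 3.51124e-11 = 1.50983e-11
  π_2·f_2 = 0.44 × 0.00333462 = 0.00146723
  π_3·f_3 = 0.13 × 0.259955 = 0.0337941
Marginal: 1.50983e-11 + 0.00146723 + 0.0337941 = 0.0352614
So the posterior for Component 2 is 0.00146723 / 0.0352614 ≈ 0.042.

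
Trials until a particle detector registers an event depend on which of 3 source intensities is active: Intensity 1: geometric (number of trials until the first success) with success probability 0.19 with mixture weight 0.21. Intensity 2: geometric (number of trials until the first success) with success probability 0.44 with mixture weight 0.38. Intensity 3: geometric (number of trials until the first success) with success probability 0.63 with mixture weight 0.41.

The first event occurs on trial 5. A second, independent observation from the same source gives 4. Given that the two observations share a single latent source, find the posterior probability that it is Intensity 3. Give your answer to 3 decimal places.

The responsibility of component k is π_k f_k(x) divided by Σ_j π_j f_j(x).
Since both observations come from the same component, the likelihood for component k is f_k(x₁)·f_k(x₂).
  f_1 = [0.0817888] × [0.100974] = 0.00825852
  f_2 = [0.0432718] × [0.077271] = 0.00334366
  f_3 = [0.0118072] × [0.0319114] = 0.000376785
Multiply by the mixture weights:
  π_1·f_1 = 0.21 × 0.00825852 = 0.00173429
  π_2·f_2 = 0.38 × 0.00334366 = 0.00127059
  π_3·f_3 = 0.41 × 0.000376785 = 0.000154482
Marginal: 0.00173429 + 0.00127059 + 0.000154482 = 0.00315936
So the posterior for Intensity 3 is 0.000154482 / 0.00315936 ≈ 0.049.

0.049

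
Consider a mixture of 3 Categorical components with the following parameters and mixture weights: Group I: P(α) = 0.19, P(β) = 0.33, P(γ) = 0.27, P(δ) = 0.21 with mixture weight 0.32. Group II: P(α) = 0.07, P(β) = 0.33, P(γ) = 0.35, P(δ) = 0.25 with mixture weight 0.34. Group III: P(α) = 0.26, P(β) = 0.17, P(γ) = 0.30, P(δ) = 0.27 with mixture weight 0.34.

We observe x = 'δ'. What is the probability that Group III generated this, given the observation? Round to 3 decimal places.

0.376

P(component k | x) = P(Z=k)·f_k(x) / marginal(x), where marginal(x) = Σ_j P(Z=j)·f_j(x).
Evaluate each component's likelihood at the observed value:
  f_I = 0.21
  f_II = 0.25
  f_III = 0.27
Weight by the priors:
  P(Z=I)·f_I = 0.32 × 0.21 = 0.0672
  P(Z=II)·f_II = 0.34 × 0.25 = 0.085
  P(Z=III)·f_III = 0.34 × 0.27 = 0.0918
Evidence: 0.0672 + 0.085 + 0.0918 = 0.244
P(Group III | the observation) ≈ 0.376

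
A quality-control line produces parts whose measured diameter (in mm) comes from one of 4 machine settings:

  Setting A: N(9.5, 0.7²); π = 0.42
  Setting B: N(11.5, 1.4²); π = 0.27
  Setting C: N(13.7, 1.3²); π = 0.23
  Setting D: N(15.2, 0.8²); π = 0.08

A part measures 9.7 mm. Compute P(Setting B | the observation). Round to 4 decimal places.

P(component k | x) = π_k·f_k(x) / marginal(x), where marginal(x) = Σ_j π_j·f_j(x).
Normal densities:
  p_A = 0.547124
  p_B = 0.124688
  p_C = 0.00269858
  p_D = 2.71782e-11
Multiply by the mixture weights:
  π_A·p_A = 0.42 × 0.547124 = 0.229792
  π_B·p_B = 0.27 × 0.124688 = 0.0336657
  π_C·p_C = 0.23 × 0.00269858 = 0.000620673
  π_D·p_D = 0.08 × 2.71782e-11 = 2.17425e-12
Marginal: 0.229792 + 0.0336657 + 0.000620673 + 2.17425e-12 = 0.264078
So the posterior for Setting B is 0.0336657 / 0.264078 ≈ 0.1275.

0.1275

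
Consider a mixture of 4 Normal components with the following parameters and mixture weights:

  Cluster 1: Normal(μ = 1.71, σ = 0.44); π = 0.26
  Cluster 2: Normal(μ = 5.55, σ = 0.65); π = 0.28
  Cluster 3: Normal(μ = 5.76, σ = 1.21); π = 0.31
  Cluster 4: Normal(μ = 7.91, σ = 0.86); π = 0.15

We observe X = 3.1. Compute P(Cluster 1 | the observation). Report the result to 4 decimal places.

The responsibility of component k is π_k f_k(x) divided by Σ_j π_j f_j(x).
Component likelihoods at x = 3.1:
  L_1 = (1/(0.44·√(2π)))·exp(−(3.1−1.71)²/(2·0.44²)) = 0.906687·exp(-4.98993) = 0.00617105
  L_2 = (1/(0.65·√(2π)))·exp(−(3.1−5.55)²/(2·0.65²)) = 0.613757·exp(-7.10355) = 0.000504619
  L_3 = (1/(1.21·√(2π)))·exp(−(3.1−5.76)²/(2·1.21²)) = 0.329704·exp(-2.41637) = 0.0294246
  L_4 = (1/(0.86·√(2π)))·exp(−(3.1−7.91)²/(2·0.86²)) = 0.463886·exp(-15.64095) = 7.47535e-08
Unnormalised posteriors:
  π_1·L_1 = 0.26 × 0.00617105 = 0.00160447
  π_2·L_2 = 0.28 × 0.000504619 = 0.000141293
  π_3·L_3 = 0.31 × 0.0294246 = 0.00912163
  π_4·L_4 = 0.15 × 7.47535e-08 = 1.1213e-08
Marginal: 0.00160447 + 0.000141293 + 0.00912163 + 1.1213e-08 = 0.0108674
Responsibility of Cluster 1: 0.00160447 / 0.0108674 ≈ 0.1476

0.1476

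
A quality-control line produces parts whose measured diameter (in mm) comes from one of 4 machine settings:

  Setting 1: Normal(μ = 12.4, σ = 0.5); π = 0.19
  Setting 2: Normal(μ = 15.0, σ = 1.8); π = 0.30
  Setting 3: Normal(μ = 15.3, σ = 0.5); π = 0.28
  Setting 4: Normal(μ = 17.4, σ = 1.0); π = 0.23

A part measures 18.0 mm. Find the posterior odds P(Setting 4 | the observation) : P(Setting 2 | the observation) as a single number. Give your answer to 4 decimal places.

4.6227

Posterior odds = (w_i f_i(x)) / (w_j f_j(x)); the normalising sum cancels.
Normal densities:
  f_1 = (1/(0.5·√(2π)))·exp(−(18.0−12.4)²/(2·0.5²)) = 0.797885·exp(-62.72000) = 4.60246e-28
  f_2 = (1/(1.8·√(2π)))·exp(−(18.0−15.0)²/(2·1.8²)) = 0.221635·exp(-1.38889) = 0.0552651
  f_3 = (1/(0.5·√(2π)))·exp(−(18.0−15.3)²/(2·0.5²)) = 0.797885·exp(-14.58000) = 3.71472e-07
  f_4 = (1/(1.0·√(2π)))·exp(−(18.0−17.4)²/(2·1.0²)) = 0.398942·exp(-0.18000) = 0.333225
Posterior odds = (w_4·f_4) / (w_2·f_2) = (0.23·0.333225) / (0.30·0.0552651) = 0.0766417 / 0.0165795 ≈ 4.6227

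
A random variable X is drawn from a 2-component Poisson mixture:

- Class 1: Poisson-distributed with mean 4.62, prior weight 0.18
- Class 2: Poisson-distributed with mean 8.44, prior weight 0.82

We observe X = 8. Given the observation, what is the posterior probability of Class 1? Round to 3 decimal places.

0.075

Posterior ∝ prior × likelihood, so P(k | x) ∝ π_k f_k(x); normalise over all components.
Poisson probabilities:
  L_1 = 0.0507195
  L_2 = 0.137966
Weight by the priors:
  π_1·L_1 = 0.18 × 0.0507195 = 0.00912951
  π_2·L_2 = 0.82 × 0.137966 = 0.113133
Sum: 0.00912951 + 0.113133 = 0.122262
So the posterior for Class 1 is 0.00912951 / 0.122262 ≈ 0.075.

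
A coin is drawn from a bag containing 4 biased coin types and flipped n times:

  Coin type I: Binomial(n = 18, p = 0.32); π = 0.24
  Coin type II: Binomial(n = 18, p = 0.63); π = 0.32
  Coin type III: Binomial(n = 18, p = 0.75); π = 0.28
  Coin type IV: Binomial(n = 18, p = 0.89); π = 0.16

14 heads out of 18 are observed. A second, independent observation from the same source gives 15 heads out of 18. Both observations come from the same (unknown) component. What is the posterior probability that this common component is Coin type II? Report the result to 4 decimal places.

0.0824

By Bayes' theorem, P(k | x) = π_k f_k(x) / Σ_j π_j f_j(x).
Since both observations come from the same component, the likelihood for component k is f_k(x₁)·f_k(x₂).
  f_I = [C(18,14)·0.32^14·0.68^4 = 3060·1.18059e-07·0.213814 = 7.72426e-05] × [9.69319e-06] = 7.48727e-10
  f_II = [C(18,14)·0.63^14·0.37^4 = 3060·0.00155156·0.0187416 = 0.0889807] × [0.0404021] = 0.00359501
  f_III = [C(18,14)·0.75^14·0.25^4 = 3060·0.0178179·0.00390625 = 0.21298] × [0.170384] = 0.0362884
  f_IV = [C(18,14)·0.89^14·0.11^4 = 3060·0.195641·0.00014641 = 0.0876501] × [0.189112] = 0.0165757
Weight by the priors:
  π_I·f_I = 0.24 × 7.48727e-10 = 1.79694e-10
  π_II·f_II = 0.32 × 0.00359501 = 0.0011504
  π_III·f_III = 0.28 × 0.0362884 = 0.0101608
  π_IV·f_IV = 0.16 × 0.0165757 = 0.0026521
Normaliser: 1.79694e-10 + 0.0011504 + 0.0101608 + 0.0026521 = 0.0139633
P(Coin type II | x) ≈ 0.0824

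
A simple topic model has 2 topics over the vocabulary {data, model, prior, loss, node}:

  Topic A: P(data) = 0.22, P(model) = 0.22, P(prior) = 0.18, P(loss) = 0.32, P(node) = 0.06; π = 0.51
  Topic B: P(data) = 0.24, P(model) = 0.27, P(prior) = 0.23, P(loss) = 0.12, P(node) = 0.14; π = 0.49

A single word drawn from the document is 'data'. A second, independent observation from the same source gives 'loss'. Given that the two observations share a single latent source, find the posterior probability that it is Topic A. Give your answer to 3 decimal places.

0.718

Apply Bayes' rule: the posterior for each component is proportional to its prior times its likelihood at x.
Since both observations come from the same component, the likelihood for component k is f_k(x₁)·f_k(x₂).
  L_A = [0.22] × [0.32] = 0.0704
  L_B = [0.24] × [0.12] = 0.0288
Multiply by the mixture weights:
  π_A·L_A = 0.51 × 0.0704 = 0.035904
  π_B·L_B = 0.49 × 0.0288 = 0.014112
Marginal: 0.035904 + 0.014112 = 0.050016
P(Topic A | x₁,x₂) = 0.035904 / 0.050016 ≈ 0.718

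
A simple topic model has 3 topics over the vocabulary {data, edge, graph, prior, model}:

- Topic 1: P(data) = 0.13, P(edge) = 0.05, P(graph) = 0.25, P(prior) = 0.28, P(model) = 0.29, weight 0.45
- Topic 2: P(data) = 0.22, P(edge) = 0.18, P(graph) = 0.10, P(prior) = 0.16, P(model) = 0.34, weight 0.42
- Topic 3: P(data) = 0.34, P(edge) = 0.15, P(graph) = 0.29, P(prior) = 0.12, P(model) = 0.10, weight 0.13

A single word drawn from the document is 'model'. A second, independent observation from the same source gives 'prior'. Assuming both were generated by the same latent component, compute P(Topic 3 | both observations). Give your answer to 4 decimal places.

0.0256

P(component k | x) = π_k·f_k(x) / marginal(x), where marginal(x) = Σ_j π_j·f_j(x).
Since both observations come from the same component, the likelihood for component k is f_k(x₁)·f_k(x₂).
  L_1 = [0.29] × [0.28] = 0.0812
  L_2 = [0.34] × [0.16] = 0.0544
  L_3 = [0.1] × [0.12] = 0.012
Multiply by the mixture weights:
  π_1·L_1 = 0.45 × 0.0812 = 0.03654
  π_2·L_2 = 0.42 × 0.0544 = 0.022848
  π_3·L_3 = 0.13 × 0.012 = 0.00156
Denominator: 0.03654 + 0.022848 + 0.00156 = 0.060948
Responsibility of Topic 3: 0.00156 / 0.060948 ≈ 0.0256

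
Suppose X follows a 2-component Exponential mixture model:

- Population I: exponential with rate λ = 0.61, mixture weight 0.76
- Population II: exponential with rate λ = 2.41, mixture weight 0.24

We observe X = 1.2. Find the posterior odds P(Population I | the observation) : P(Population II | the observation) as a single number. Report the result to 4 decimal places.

The posterior odds equal the prior odds times the likelihood ratio: (π_i/π_j)·(f_i(x)/f_j(x)).
Exponential densities:
  p_I = 0.293377
  p_II = 0.133671
0.222967 / 0.0320811 ≈ 6.9501

6.9501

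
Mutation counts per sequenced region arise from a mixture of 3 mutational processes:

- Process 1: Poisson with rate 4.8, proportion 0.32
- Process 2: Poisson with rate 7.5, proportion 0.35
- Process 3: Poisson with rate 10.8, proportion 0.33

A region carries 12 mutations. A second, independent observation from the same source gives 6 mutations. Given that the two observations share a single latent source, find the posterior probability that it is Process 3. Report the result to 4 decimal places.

The responsibility of component k is P(Z=k) f_k(x) divided by Σ_j P(Z=j) f_j(x).
Since both observations come from the same component, the likelihood for component k is f_k(x₁)·f_k(x₂).
  p_1 = [0.00257007] × [0.139798] = 0.000359291
  p_2 = [0.0365754] × [0.136718] = 0.00500053
  p_3 = [0.107243] × [0.0449603] = 0.00482167
Unnormalised posteriors:
  P(Z=1)·p_1 = 0.32 × 0.000359291 = 0.000114973
  P(Z=2)·p_2 = 0.35 × 0.00500053 = 0.00175019
  P(Z=3)·p_3 = 0.33 × 0.00482167 = 0.00159115
Normaliser: 0.000114973 + 0.00175019 + 0.00159115 = 0.00345631
P(Process 3 | data) = 0.00159115 / 0.00345631 ≈ 0.4604

0.4604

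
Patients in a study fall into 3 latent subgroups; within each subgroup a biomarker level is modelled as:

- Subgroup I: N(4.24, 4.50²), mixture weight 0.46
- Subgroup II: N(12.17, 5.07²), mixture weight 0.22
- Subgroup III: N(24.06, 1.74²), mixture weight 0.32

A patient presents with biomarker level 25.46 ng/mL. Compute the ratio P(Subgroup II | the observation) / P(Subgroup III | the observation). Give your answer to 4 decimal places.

0.0105

Posterior odds = (w_i f_i(x)) / (w_j f_j(x)); the normalising sum cancels.
Component likelihoods at x = 25.46 ng/mL:
  L_I = (1/(4.50·√(2π)))·exp(−(25.46−4.24)²/(2·4.50²)) = 0.088654·exp(-11.11823) = 1.31556e-06
  L_II = (1/(5.07·√(2π)))·exp(−(25.46−12.17)²/(2·5.07²)) = 0.078687·exp(-3.43561) = 0.00253417
  L_III = (1/(1.74·√(2π)))·exp(−(25.46−24.06)²/(2·1.74²)) = 0.229277·exp(-0.32369) = 0.165876
Posterior odds = (w_II·L_II) / (w_III·L_III) = (0.22·0.00253417) / (0.32·0.165876) = 0.000557516 / 0.0530804 ≈ 0.0105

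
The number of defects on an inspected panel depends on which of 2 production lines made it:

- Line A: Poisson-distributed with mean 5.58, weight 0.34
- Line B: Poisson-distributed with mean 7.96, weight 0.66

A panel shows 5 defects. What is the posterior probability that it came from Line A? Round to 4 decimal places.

By Bayes' theorem, P(k | x) = w_k f_k(x) / Σ_j w_j f_j(x).
Component likelihoods at x = 5 defects:
  p_A = 0.17007
  p_B = 0.0929822
Multiply by the mixture weights:
  w_A·p_A = 0.34 × 0.17007 = 0.0578236
  w_B·p_B = 0.66 × 0.0929822 = 0.0613683
Denominator: 0.0578236 + 0.0613683 = 0.119192
P(Line A | x) ≈ 0.4851

0.4851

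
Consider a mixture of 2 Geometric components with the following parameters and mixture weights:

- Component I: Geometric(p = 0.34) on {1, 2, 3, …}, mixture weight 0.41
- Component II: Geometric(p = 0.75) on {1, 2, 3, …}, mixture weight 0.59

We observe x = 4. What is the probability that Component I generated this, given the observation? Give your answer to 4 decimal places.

0.8529

By Bayes' theorem, P(k | x) = P(Z=k) f_k(x) / Σ_j P(Z=j) f_j(x).
Geometric probabilities:
  p_I = 0.0977486
  p_II = 0.0117188
Multiply by the mixture weights:
  P(Z=I)·p_I = 0.41 × 0.0977486 = 0.0400769
  P(Z=II)·p_II = 0.59 × 0.0117188 = 0.00691406
Marginal: 0.0400769 + 0.00691406 = 0.046991
P(Component I | x) ≈ 0.8529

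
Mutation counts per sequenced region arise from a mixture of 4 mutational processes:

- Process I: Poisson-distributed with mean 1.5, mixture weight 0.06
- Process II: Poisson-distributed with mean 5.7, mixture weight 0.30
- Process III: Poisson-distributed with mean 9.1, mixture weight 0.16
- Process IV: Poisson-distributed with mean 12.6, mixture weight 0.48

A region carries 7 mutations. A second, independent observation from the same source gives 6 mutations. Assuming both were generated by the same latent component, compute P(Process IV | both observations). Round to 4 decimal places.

0.0374

Posterior ∝ prior × likelihood, so P(k | x) ∝ π_k f_k(x); normalise over all components.
Since both observations come from the same component, the likelihood for component k is f_k(x₁)·f_k(x₂).
  L_I = [e^(−1.5)·1.5^7/7! = 0.000756426] × [0.00352999] = 2.67018e-06
  L_II = [e^(−5.7)·5.7^7/7! = 0.129782] × [0.159382] = 0.0206849
  L_III = [e^(−9.1)·9.1^7/7! = 0.114493] × [0.0880716] = 0.0100836
  L_IV = [e^(−12.6)·12.6^7/7! = 0.0337328] × [0.0187405] = 0.000632169
Prior × likelihood for each component:
  π_I·L_I = 0.06 × 2.67018e-06 = 1.60211e-07
  π_II·L_II = 0.30 × 0.0206849 = 0.00620546
  π_III·L_III = 0.16 × 0.0100836 = 0.00161338
  π_IV·L_IV = 0.48 × 0.000632169 = 0.000303441
Normaliser: 1.60211e-07 + 0.00620546 + 0.00161338 + 0.000303441 = 0.00812244
P(Process IV | x₁, x₂) = 0.000303441 / 0.00812244 ≈ 0.0374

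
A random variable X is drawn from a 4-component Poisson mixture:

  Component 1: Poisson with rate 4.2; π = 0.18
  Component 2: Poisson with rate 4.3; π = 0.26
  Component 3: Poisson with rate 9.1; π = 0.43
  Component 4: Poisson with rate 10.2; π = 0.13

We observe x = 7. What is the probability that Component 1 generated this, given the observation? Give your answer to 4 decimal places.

0.1348

P(component k | x) = π_k·f_k(x) / marginal(x), where marginal(x) = Σ_j π_j·f_j(x).
Evaluate each component's likelihood at the observed value:
  L_1 = 0.0685927
  L_2 = 0.0731783
  L_3 = 0.114493
  L_4 = 0.0847163
Multiply by the mixture weights:
  π_1·L_1 = 0.18 × 0.0685927 = 0.0123467
  π_2·L_2 = 0.26 × 0.0731783 = 0.0190264
  π_3·L_3 = 0.43 × 0.114493 = 0.049232
  π_4·L_4 = 0.13 × 0.0847163 = 0.0110131
Denominator: 0.0123467 + 0.0190264 + 0.049232 + 0.0110131 = 0.0916182
P(Component 1 | data) ≈ 0.1348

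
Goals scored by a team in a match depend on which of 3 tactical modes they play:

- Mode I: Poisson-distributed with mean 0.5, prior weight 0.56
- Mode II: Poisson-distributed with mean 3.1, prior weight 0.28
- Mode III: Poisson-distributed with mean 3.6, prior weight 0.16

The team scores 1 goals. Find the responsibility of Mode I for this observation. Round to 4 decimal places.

0.7559

P(component k | x) = π_k·f_k(x) / marginal(x), where marginal(x) = Σ_j π_j·f_j(x).
Evaluate each component's likelihood at the observed value:
  L_I = 0.303265
  L_II = 0.139653
  L_III = 0.0983654
Weight by the priors:
  π_I·L_I = 0.56 × 0.303265 = 0.169829
  π_II·L_II = 0.28 × 0.139653 = 0.0391027
  π_III·L_III = 0.16 × 0.0983654 = 0.0157385
Marginal: 0.169829 + 0.0391027 + 0.0157385 = 0.22467
Responsibility of Mode I: 0.169829 / 0.22467 ≈ 0.7559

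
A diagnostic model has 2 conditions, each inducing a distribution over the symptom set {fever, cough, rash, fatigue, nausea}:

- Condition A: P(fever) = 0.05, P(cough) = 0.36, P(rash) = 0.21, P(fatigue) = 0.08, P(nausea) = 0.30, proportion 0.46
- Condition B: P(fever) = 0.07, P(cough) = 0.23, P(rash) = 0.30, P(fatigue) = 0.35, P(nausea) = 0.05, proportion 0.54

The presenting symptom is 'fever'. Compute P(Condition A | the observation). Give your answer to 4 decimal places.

Posterior ∝ prior × likelihood, so P(k | x) ∝ π_k f_k(x); normalise over all components.
Component likelihoods at x = 'fever':
  f_A = P(fever | comp) = 0.05
  f_B = P(fever | comp) = 0.07
Multiply by the mixture weights:
  π_A·f_A = 0.46 × 0.05 = 0.023
  π_B·f_B = 0.54 × 0.07 = 0.0378
Denominator: 0.023 + 0.0378 = 0.0608
P(Condition A | data) ≈ 0.3783

0.3783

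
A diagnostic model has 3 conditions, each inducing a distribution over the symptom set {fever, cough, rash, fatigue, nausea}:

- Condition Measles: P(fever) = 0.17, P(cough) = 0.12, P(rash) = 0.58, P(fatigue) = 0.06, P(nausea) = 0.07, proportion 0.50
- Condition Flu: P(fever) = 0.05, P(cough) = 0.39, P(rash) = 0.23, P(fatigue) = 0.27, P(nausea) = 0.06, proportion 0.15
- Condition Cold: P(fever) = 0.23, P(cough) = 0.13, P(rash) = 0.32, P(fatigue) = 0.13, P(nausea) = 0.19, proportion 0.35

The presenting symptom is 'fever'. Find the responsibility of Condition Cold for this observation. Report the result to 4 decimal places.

By Bayes' theorem, P(k | x) = P(Z=k) f_k(x) / Σ_j P(Z=j) f_j(x).
Categorical probabilities:
  L_Measles = P(fever | comp) = 0.17
  L_Flu = P(fever | comp) = 0.05
  L_Cold = P(fever | comp) = 0.23
Prior × likelihood for each component:
  P(Z=Measles)·L_Measles = 0.50 × 0.17 = 0.085
  P(Z=Flu)·L_Flu = 0.15 × 0.05 = 0.0075
  P(Z=Cold)·L_Cold = 0.35 × 0.23 = 0.0805
Sum: 0.085 + 0.0075 + 0.0805 = 0.173
So the posterior for Condition Cold is 0.0805 / 0.173 ≈ 0.4653.

0.4653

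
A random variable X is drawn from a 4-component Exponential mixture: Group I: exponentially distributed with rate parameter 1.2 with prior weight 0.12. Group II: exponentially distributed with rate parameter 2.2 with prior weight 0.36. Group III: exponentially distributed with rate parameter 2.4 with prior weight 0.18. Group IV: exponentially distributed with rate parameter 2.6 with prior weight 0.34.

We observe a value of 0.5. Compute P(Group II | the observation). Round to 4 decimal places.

0.3694

By Bayes' theorem, P(k | x) = w_k f_k(x) / Σ_j w_j f_j(x).
Component likelihoods at x = 0.5:
  p_I = 0.658574
  p_II = 0.732316
  p_III = 0.722866
  p_IV = 0.708583
Multiply by the mixture weights:
  w_I·p_I = 0.12 × 0.658574 = 0.0790289
  w_II·p_II = 0.36 × 0.732316 = 0.263634
  w_III·p_III = 0.18 × 0.722866 = 0.130116
  w_IV·p_IV = 0.34 × 0.708583 = 0.240918
Marginal: 0.0790289 + 0.263634 + 0.130116 + 0.240918 = 0.713697
So the posterior for Group II is 0.263634 / 0.713697 ≈ 0.3694.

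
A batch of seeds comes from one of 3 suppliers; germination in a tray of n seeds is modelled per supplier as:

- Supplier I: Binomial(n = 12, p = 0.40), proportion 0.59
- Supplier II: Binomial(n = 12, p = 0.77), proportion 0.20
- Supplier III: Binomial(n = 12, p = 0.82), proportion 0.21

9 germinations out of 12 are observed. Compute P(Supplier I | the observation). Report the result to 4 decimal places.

0.0710

By Bayes' theorem, P(k | x) = w_k f_k(x) / Σ_j w_j f_j(x).
Component likelihoods at x = 9 germinations out of 12:
  L_I = 0.0124571
  L_II = 0.254696
  L_III = 0.215063
Weight by the priors:
  w_I·L_I = 0.59 × 0.0124571 = 0.00734968
  w_II·L_II = 0.20 × 0.254696 = 0.0509393
  w_III·L_III = 0.21 × 0.215063 = 0.0451631
Marginal: 0.00734968 + 0.0509393 + 0.0451631 = 0.103452
P(Supplier I | 9 germinations out of 12) = 0.00734968 / 0.103452 ≈ 0.0710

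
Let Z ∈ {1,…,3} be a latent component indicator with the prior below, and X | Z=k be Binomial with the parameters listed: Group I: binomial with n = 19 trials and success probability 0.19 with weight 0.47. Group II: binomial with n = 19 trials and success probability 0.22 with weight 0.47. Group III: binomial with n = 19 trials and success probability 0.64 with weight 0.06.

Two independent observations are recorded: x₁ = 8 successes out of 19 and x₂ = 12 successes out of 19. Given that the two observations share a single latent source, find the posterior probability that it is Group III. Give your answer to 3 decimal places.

P(component k | x) = π_k·f_k(x) / marginal(x), where marginal(x) = Σ_j π_j·f_j(x).
Since both observations come from the same component, the likelihood for component k is f_k(x₁)·f_k(x₂).
  f_I = [C(19,8)·0.19^8·0.81^11 = 75582·1.69836e-06·0.0984771 = 0.012641] × [2.55132e-05] = 3.22513e-07
  f_II = [C(19,8)·0.22^8·0.78^11 = 75582·5.48759e-06·0.0650191 = 0.0269675] × [0.000113779] = 3.06833e-06
  f_III = [C(19,8)·0.64^8·0.36^11 = 75582·0.0281475·1.31622e-05 = 0.0280018] × [0.186468] = 0.00522144
Unnormalised posteriors:
  π_I·f_I = 0.47 × 3.22513e-07 = 1.51581e-07
  π_II·f_II = 0.47 × 3.06833e-06 = 1.44211e-06
  π_III·f_III = 0.06 × 0.00522144 = 0.000313286
Denominator: 1.51581e-07 + 1.44211e-06 + 0.000313286 = 0.00031488
P(Group III | x₁,x₂) ≈ 0.995

0.995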